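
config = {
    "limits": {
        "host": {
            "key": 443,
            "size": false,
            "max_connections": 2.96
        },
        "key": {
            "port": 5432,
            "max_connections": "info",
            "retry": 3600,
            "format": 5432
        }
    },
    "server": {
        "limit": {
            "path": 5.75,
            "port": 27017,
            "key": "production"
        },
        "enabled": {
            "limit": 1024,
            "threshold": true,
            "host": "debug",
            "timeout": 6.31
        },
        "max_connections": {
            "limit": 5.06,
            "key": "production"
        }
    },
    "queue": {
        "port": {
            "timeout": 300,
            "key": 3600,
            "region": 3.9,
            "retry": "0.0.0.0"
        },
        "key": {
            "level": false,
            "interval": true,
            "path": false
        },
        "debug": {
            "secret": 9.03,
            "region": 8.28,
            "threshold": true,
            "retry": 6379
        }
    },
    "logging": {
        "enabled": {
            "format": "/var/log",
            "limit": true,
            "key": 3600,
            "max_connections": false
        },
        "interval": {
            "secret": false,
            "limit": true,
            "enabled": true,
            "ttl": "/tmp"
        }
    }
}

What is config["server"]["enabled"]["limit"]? 1024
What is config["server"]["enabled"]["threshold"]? True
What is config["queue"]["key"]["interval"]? True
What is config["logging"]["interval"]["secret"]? False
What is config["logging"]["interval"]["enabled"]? True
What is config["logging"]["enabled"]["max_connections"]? False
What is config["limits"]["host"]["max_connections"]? 2.96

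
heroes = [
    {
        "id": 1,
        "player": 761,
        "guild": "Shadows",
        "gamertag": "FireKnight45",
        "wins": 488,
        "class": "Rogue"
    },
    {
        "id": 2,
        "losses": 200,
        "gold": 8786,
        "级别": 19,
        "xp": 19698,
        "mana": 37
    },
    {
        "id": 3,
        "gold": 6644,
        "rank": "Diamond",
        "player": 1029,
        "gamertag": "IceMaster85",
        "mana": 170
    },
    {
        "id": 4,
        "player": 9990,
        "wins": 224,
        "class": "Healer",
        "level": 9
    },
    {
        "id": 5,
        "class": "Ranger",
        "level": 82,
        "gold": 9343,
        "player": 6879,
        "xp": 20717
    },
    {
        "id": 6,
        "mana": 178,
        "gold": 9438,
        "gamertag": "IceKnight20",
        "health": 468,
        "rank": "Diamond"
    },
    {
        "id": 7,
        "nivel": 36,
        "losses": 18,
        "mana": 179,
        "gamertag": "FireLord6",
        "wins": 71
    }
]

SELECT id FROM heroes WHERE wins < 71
[]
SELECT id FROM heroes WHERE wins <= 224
[4, 7]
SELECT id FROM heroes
[1, 2, 3, 4, 5, 6, 7]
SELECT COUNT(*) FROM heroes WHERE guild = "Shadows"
1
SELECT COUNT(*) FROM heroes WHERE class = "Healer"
1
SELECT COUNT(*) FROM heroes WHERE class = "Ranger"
1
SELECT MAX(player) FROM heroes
9990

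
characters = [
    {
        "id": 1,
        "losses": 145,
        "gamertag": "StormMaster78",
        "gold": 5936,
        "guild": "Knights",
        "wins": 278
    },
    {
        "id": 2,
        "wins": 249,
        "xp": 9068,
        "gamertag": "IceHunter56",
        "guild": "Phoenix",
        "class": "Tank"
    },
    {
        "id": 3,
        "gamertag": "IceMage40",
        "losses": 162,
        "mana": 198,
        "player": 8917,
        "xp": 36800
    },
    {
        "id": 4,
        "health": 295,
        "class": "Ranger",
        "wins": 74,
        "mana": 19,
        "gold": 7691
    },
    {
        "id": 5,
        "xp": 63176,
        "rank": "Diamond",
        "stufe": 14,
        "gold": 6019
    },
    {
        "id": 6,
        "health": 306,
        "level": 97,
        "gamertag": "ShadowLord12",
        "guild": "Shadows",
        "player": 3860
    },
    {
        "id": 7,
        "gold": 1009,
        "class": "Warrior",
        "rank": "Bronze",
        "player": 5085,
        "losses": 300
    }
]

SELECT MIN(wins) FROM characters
74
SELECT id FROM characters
[1, 2, 3, 4, 5, 6, 7]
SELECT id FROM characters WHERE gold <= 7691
[1, 4, 5, 7]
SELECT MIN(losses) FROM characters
145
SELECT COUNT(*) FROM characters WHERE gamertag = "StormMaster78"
1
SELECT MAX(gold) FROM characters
7691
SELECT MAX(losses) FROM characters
300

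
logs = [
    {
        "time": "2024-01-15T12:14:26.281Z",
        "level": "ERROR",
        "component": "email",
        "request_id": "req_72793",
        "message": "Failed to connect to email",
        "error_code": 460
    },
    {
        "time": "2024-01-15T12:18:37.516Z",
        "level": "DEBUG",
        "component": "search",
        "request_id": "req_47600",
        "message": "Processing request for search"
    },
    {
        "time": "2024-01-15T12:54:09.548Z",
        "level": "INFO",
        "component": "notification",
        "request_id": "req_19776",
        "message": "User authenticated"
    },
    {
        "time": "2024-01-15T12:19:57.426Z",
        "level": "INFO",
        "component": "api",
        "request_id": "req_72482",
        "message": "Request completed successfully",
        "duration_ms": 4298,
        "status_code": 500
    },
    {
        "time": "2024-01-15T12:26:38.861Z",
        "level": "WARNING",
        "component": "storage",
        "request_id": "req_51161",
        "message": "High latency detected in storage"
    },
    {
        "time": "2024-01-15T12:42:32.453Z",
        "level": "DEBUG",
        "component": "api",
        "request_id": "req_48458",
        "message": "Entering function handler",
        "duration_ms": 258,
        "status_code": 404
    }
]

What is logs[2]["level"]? "INFO"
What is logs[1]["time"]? "2024-01-15T12:18:37.516Z"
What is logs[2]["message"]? "User authenticated"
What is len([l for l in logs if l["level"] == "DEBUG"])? 2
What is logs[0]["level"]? "ERROR"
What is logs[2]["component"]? "notification"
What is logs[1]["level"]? "DEBUG"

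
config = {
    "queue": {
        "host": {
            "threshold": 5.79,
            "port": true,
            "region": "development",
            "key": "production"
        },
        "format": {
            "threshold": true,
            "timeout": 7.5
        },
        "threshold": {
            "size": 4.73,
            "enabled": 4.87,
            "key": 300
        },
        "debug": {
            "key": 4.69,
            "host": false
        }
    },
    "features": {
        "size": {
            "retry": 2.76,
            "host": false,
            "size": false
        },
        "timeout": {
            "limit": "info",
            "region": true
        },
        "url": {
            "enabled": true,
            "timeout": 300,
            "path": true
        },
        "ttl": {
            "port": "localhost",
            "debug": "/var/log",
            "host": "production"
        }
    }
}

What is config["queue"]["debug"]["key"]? 4.69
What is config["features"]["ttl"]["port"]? "localhost"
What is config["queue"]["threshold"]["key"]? 300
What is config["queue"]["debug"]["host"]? False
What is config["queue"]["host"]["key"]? "production"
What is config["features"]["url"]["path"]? True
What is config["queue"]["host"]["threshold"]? 5.79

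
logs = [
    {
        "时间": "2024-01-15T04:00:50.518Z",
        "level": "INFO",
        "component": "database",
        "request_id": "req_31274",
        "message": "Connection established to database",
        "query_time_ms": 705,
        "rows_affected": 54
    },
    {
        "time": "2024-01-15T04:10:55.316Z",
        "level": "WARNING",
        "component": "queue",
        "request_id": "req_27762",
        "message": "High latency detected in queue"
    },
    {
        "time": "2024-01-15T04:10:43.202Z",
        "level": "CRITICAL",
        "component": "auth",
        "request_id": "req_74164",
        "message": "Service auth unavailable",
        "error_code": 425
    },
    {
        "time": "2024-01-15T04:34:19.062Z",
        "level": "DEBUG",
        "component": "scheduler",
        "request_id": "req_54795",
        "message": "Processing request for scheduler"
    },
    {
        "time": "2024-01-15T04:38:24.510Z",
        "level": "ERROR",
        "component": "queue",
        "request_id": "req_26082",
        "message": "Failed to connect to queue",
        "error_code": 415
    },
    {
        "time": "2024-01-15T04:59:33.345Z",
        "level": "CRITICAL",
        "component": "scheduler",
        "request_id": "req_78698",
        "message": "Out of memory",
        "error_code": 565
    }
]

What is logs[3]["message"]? "Processing request for scheduler"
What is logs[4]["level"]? "ERROR"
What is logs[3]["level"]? "DEBUG"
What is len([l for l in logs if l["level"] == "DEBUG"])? 1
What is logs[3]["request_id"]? "req_54795"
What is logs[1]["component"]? "queue"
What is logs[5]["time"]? "2024-01-15T04:59:33.345Z"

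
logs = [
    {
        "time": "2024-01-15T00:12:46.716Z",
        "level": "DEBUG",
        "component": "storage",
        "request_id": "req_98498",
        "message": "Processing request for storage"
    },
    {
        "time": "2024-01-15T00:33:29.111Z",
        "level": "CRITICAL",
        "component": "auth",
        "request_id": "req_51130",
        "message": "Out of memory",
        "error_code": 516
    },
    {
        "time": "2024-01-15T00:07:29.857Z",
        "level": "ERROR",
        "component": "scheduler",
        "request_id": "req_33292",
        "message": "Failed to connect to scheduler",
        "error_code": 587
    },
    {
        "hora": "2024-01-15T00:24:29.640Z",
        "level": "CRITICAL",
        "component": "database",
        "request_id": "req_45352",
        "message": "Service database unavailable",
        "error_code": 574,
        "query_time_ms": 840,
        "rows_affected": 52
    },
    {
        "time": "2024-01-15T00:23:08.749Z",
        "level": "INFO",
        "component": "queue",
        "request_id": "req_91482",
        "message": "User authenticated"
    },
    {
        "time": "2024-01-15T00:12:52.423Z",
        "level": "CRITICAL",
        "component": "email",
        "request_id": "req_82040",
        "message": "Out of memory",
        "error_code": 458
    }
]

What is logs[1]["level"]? "CRITICAL"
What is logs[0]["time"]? "2024-01-15T00:12:46.716Z"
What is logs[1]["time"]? "2024-01-15T00:33:29.111Z"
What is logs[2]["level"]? "ERROR"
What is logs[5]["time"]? "2024-01-15T00:12:52.423Z"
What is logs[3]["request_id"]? "req_45352"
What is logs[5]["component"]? "email"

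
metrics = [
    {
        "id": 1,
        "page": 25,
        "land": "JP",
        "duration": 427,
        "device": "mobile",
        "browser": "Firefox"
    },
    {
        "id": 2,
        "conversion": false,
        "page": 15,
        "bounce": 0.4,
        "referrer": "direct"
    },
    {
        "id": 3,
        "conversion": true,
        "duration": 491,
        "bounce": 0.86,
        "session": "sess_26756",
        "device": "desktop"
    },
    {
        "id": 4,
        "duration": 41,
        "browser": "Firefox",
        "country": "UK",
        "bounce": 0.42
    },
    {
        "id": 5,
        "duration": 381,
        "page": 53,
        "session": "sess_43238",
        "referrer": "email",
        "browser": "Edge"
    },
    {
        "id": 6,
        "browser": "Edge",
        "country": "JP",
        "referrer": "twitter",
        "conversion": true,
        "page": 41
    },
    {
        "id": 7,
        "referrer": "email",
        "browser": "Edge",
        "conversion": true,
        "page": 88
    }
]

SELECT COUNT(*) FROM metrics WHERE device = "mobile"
1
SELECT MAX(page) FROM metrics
88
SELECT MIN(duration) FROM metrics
41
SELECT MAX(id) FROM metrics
7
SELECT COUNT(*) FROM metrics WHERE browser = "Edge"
3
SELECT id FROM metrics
[1, 2, 3, 4, 5, 6, 7]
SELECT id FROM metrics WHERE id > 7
[]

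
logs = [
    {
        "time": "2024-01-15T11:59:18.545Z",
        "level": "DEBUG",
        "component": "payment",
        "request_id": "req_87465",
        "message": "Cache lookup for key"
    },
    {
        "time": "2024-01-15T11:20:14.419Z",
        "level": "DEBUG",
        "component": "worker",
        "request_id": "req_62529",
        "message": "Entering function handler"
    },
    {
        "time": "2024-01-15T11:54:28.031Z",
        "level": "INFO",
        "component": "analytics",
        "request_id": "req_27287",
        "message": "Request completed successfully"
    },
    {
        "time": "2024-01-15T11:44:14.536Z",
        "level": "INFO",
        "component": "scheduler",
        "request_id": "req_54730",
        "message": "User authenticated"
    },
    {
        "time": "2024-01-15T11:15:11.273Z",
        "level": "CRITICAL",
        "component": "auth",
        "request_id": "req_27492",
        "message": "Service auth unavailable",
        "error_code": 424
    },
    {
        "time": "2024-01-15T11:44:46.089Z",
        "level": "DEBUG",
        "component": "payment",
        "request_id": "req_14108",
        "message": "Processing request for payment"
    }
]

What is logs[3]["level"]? "INFO"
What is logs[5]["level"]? "DEBUG"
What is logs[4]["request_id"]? "req_27492"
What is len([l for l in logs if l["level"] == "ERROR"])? 0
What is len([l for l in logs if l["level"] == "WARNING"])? 0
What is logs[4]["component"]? "auth"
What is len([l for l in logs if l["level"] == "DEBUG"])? 3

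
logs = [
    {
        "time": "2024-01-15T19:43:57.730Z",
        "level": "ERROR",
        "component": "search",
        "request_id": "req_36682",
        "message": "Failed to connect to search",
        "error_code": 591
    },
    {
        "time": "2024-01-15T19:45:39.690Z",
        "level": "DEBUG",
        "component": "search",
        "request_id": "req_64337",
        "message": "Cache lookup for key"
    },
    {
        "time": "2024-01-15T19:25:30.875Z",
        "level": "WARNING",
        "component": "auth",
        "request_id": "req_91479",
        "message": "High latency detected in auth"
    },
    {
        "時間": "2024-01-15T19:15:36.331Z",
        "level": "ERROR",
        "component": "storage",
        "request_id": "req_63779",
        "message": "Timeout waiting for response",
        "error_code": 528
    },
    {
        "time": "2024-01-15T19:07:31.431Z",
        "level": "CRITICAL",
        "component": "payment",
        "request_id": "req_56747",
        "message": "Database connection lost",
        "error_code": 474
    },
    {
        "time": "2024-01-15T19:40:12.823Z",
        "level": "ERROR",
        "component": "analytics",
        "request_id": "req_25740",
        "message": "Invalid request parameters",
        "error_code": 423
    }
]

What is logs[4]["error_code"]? 474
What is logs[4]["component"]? "payment"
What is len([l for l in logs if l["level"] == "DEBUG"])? 1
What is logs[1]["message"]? "Cache lookup for key"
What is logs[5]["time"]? "2024-01-15T19:40:12.823Z"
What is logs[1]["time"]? "2024-01-15T19:45:39.690Z"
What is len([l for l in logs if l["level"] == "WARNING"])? 1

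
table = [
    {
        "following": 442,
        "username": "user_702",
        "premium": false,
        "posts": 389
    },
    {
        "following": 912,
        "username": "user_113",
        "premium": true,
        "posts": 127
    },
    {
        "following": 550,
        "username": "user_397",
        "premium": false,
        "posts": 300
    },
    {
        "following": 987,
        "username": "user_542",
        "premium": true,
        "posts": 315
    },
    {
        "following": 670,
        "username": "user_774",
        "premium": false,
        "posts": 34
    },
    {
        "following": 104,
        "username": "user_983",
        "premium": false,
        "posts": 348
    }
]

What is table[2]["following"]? 550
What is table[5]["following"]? 104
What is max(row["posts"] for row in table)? 389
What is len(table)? 6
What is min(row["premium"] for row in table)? False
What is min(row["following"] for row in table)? 104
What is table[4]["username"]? "user_774"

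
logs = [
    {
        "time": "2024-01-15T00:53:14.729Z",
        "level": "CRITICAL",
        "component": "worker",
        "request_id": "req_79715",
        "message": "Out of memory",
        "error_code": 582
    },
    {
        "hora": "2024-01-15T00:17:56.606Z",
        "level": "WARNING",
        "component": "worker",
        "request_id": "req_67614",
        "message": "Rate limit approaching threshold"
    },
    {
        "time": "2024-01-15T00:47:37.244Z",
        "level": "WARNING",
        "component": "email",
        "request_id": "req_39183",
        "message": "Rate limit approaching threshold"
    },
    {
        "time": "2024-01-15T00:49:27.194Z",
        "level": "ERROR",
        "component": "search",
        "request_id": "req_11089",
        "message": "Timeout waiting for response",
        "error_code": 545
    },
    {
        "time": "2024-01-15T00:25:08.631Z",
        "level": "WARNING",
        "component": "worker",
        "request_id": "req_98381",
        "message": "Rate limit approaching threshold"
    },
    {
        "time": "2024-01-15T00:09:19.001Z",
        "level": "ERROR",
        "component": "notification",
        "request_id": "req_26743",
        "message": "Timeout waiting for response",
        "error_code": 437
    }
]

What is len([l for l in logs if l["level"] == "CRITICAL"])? 1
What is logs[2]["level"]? "WARNING"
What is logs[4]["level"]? "WARNING"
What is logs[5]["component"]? "notification"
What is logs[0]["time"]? "2024-01-15T00:53:14.729Z"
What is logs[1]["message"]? "Rate limit approaching threshold"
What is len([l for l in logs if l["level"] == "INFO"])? 0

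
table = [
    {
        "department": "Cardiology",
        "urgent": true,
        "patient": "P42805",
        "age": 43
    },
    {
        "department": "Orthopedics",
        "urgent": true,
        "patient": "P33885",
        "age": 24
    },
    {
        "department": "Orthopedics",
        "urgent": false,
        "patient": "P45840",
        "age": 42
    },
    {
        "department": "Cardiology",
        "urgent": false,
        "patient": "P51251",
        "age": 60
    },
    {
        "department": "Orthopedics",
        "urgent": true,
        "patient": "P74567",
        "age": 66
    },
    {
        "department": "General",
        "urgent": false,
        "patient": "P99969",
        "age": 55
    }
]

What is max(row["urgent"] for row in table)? True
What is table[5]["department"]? "General"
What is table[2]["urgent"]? False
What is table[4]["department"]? "Orthopedics"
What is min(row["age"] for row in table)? 24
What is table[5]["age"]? 55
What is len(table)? 6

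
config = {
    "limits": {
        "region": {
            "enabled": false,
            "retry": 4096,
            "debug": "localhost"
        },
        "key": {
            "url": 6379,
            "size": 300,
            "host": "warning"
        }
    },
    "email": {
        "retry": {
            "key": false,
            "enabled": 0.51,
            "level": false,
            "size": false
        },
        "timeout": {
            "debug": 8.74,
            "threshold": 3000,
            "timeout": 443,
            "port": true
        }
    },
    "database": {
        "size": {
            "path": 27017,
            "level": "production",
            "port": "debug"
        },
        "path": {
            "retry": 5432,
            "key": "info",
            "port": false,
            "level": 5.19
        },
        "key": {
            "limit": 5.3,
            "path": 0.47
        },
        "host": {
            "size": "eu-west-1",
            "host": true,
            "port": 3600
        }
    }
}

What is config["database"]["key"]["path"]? 0.47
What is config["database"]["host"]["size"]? "eu-west-1"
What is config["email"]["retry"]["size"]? False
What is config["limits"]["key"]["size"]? 300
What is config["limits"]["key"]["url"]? 6379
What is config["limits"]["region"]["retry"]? 4096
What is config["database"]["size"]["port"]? "debug"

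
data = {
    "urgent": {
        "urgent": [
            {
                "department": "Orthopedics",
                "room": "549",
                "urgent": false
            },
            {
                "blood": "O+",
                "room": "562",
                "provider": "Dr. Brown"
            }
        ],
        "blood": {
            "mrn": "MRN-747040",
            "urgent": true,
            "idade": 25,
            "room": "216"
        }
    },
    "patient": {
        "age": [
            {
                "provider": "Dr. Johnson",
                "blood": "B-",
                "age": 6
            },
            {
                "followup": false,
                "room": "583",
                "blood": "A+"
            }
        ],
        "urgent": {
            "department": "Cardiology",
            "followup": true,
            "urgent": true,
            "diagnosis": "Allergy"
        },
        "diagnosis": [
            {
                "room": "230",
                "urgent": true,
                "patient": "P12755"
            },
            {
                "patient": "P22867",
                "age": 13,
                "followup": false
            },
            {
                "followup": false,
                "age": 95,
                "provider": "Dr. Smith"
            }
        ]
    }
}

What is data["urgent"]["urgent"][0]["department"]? "Orthopedics"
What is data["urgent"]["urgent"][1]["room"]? "562"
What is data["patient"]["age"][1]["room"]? "583"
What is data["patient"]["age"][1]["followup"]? False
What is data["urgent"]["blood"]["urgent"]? True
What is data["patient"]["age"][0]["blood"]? "B-"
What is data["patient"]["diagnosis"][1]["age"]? 13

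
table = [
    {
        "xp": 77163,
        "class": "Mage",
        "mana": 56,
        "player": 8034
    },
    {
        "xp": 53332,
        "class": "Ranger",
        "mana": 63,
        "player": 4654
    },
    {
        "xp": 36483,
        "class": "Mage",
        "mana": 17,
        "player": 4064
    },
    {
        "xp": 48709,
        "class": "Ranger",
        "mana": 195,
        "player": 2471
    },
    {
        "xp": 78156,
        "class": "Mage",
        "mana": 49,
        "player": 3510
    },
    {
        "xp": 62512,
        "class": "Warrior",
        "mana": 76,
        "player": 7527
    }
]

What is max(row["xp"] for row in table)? 78156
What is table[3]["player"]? 2471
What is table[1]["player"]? 4654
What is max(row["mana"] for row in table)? 195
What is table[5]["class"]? "Warrior"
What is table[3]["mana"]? 195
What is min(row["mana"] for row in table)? 17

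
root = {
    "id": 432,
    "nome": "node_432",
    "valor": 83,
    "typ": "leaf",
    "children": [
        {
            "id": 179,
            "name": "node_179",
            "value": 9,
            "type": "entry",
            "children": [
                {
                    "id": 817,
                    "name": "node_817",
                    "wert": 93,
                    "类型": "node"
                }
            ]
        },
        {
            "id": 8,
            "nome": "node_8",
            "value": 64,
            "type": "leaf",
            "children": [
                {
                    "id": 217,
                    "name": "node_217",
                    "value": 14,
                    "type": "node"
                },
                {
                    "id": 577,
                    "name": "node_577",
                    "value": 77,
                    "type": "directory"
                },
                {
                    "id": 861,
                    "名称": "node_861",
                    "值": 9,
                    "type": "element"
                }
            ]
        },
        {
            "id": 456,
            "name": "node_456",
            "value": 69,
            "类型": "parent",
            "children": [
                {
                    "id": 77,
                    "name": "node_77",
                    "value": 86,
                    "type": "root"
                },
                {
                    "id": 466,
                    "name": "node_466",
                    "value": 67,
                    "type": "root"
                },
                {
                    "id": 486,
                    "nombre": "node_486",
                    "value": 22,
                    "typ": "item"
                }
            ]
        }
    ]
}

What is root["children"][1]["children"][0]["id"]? 217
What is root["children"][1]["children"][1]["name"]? "node_577"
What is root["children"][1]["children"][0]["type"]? "node"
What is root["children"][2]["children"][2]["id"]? 486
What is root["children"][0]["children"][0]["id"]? 817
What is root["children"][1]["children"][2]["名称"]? "node_861"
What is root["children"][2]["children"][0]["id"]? 77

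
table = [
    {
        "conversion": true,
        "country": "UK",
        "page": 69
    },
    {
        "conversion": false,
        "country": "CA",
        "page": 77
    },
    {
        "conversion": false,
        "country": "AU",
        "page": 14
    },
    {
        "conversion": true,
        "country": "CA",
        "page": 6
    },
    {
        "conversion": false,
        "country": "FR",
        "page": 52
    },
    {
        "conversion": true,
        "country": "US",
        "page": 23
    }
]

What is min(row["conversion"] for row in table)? False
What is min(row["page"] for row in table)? 6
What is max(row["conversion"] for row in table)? True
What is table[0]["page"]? 69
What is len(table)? 6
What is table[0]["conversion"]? True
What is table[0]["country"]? "UK"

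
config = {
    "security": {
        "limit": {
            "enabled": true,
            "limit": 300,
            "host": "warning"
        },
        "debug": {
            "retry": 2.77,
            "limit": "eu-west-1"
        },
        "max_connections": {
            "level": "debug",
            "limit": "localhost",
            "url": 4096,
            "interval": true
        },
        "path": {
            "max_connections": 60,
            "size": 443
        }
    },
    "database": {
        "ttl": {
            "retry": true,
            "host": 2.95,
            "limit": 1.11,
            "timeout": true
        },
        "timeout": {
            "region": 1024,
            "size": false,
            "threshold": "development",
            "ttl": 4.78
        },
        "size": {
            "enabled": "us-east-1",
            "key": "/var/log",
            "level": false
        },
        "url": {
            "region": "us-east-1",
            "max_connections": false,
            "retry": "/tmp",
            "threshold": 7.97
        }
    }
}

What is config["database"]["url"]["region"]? "us-east-1"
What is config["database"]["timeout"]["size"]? False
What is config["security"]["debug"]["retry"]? 2.77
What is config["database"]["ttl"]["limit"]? 1.11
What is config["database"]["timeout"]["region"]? 1024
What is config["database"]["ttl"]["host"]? 2.95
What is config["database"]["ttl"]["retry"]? True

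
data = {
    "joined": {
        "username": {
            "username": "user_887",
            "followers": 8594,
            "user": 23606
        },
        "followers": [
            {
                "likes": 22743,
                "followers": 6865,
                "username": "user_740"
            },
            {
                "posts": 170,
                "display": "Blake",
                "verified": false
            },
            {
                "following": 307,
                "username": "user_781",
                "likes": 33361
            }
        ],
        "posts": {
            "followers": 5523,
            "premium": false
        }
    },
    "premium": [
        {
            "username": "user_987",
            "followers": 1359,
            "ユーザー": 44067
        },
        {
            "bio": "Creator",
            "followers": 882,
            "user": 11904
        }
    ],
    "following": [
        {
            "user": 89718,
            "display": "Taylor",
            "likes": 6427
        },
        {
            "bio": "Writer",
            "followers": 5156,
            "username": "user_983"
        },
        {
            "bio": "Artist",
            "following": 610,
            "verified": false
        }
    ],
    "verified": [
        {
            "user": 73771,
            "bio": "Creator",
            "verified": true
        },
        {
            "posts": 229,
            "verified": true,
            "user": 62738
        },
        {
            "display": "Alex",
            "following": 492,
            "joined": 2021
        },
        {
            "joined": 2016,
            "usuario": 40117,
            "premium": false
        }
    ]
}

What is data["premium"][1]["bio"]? "Creator"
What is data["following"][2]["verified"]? False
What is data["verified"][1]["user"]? 62738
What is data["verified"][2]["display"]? "Alex"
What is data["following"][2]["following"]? 610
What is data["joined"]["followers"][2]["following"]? 307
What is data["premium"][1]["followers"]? 882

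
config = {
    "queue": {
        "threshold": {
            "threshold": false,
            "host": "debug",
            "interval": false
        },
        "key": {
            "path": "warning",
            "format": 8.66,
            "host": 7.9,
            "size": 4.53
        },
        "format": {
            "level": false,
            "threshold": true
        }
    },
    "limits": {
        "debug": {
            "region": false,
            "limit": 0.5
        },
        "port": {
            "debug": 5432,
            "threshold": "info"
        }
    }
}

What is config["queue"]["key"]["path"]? "warning"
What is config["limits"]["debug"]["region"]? False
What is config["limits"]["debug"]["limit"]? 0.5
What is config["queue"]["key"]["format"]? 8.66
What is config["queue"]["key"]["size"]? 4.53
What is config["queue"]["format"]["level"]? False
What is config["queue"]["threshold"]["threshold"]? False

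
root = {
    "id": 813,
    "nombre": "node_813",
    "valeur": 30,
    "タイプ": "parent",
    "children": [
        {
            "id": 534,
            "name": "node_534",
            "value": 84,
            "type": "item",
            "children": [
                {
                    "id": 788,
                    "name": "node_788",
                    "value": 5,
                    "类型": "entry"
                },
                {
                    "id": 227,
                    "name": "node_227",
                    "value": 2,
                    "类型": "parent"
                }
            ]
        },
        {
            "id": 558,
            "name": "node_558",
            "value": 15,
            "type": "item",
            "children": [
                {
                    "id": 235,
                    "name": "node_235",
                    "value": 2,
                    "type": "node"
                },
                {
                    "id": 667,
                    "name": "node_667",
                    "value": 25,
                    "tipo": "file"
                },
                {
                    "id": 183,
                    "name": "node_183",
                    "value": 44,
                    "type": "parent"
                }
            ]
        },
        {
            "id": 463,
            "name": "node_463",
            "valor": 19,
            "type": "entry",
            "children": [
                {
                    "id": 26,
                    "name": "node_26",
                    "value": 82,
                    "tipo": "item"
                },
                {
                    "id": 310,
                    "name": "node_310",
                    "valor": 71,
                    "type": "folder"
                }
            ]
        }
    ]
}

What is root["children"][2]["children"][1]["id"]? 310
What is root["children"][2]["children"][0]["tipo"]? "item"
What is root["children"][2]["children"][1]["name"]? "node_310"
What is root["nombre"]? "node_813"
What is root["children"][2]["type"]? "entry"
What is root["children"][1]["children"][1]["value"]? 25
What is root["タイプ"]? "parent"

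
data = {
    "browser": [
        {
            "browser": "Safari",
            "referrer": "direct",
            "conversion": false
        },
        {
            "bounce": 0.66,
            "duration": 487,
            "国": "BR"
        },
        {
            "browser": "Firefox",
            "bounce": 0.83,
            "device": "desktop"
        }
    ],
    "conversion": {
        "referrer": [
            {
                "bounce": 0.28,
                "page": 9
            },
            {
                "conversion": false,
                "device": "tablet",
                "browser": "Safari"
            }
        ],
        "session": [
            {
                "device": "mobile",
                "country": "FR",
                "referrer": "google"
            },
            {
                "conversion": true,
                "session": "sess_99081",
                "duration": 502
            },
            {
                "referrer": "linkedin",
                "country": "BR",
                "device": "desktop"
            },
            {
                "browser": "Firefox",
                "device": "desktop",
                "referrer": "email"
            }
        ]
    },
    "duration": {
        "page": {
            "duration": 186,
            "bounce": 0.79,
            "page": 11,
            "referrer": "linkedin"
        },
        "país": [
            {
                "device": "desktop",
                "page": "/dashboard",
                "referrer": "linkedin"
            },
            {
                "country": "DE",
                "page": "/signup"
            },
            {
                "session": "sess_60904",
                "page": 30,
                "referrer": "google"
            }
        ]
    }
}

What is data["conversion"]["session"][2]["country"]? "BR"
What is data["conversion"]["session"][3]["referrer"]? "email"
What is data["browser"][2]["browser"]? "Firefox"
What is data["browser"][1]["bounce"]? 0.66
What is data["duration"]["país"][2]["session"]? "sess_60904"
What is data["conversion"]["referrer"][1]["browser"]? "Safari"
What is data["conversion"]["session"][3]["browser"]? "Firefox"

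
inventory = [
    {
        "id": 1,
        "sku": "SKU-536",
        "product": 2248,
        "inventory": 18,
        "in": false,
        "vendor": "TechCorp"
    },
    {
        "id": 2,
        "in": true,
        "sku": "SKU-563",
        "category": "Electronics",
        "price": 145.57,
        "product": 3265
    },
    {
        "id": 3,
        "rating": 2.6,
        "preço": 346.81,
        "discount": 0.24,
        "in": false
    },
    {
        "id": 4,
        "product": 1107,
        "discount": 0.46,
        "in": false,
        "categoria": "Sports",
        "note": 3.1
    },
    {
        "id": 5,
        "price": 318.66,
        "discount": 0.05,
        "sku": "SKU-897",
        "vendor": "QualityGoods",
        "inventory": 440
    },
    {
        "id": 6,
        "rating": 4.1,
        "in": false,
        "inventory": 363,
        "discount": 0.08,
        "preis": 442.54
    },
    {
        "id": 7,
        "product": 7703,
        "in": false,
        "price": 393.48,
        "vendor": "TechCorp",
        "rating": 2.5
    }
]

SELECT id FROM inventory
[1, 2, 3, 4, 5, 6, 7]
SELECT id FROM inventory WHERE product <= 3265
[1, 2, 4]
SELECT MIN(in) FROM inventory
False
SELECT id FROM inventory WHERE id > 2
[3, 4, 5, 6, 7]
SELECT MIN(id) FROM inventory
1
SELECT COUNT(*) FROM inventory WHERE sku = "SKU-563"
1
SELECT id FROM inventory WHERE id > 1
[2, 3, 4, 5, 6, 7]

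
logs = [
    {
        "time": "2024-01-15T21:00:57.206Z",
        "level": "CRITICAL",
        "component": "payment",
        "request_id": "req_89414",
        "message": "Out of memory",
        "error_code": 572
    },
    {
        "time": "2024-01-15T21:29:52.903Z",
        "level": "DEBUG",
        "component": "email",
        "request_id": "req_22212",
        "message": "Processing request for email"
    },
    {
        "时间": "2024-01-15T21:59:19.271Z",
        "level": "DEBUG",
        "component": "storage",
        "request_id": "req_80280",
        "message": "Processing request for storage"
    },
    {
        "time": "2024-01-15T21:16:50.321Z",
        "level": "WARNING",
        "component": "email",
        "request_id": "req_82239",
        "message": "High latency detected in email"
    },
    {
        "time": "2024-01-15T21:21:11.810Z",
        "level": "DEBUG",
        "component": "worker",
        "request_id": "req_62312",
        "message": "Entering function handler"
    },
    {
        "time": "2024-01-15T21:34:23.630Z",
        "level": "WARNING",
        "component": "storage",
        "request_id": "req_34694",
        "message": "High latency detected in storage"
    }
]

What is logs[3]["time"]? "2024-01-15T21:16:50.321Z"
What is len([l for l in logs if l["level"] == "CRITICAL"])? 1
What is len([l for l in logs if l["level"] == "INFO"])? 0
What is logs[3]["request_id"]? "req_82239"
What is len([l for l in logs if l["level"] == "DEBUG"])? 3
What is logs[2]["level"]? "DEBUG"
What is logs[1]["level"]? "DEBUG"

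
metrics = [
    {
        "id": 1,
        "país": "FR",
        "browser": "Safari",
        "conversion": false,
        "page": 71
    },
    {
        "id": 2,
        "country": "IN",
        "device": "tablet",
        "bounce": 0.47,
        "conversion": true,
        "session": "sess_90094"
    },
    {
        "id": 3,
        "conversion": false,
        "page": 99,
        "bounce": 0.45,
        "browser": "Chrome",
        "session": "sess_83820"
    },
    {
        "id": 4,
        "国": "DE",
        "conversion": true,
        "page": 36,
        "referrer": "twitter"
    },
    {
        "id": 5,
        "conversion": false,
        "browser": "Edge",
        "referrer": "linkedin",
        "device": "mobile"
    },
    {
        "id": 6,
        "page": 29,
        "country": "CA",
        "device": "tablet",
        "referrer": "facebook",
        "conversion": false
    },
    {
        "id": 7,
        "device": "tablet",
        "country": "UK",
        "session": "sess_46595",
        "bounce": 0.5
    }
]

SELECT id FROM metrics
[1, 2, 3, 4, 5, 6, 7]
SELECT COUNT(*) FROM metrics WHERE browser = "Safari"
1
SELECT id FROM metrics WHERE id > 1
[2, 3, 4, 5, 6, 7]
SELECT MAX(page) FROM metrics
99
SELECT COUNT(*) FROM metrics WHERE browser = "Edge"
1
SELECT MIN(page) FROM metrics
29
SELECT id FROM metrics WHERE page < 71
[4, 6]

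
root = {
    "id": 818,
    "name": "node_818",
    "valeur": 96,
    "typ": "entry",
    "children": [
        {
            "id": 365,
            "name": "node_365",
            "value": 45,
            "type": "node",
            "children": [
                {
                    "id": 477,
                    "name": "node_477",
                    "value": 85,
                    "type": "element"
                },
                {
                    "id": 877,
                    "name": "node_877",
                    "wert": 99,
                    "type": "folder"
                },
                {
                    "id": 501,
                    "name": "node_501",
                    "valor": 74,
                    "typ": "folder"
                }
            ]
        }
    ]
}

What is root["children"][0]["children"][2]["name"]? "node_501"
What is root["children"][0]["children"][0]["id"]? 477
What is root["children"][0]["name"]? "node_365"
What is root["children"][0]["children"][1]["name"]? "node_877"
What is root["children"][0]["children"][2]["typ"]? "folder"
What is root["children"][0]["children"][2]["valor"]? 74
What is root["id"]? 818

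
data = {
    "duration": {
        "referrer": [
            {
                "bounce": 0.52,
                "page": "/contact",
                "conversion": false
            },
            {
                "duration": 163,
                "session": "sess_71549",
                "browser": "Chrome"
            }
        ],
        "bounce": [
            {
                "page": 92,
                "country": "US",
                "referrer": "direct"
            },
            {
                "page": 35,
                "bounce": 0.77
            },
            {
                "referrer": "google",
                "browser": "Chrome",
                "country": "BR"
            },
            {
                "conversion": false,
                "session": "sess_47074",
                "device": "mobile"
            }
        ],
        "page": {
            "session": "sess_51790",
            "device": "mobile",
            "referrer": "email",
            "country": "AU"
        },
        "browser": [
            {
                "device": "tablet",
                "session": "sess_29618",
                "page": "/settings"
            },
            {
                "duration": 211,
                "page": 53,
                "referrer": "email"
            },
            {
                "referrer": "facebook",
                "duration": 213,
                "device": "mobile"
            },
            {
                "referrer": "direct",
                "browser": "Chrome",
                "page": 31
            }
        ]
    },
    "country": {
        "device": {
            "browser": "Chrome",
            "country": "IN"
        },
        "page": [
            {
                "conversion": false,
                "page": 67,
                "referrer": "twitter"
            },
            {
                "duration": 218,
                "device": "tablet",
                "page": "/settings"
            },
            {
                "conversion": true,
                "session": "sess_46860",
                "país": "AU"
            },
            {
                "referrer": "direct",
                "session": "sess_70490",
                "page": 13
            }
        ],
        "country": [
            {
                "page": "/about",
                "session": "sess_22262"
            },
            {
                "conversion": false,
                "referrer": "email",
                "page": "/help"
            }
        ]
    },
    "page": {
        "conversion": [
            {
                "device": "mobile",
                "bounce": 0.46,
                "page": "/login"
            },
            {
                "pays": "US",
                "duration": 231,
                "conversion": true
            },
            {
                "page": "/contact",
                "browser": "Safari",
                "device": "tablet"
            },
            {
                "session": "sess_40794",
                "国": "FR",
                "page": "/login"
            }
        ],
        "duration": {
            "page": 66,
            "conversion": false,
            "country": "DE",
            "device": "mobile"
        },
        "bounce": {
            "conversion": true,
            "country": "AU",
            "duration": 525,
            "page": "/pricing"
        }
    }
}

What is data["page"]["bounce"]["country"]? "AU"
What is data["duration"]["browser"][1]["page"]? 53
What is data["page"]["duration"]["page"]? 66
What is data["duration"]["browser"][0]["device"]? "tablet"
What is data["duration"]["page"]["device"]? "mobile"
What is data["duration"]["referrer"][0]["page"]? "/contact"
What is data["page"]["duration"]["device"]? "mobile"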